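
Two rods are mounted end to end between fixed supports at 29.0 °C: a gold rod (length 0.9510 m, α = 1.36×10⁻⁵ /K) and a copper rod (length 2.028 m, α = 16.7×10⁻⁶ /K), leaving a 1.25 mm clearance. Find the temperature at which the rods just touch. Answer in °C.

T = 55.7 °C

α₁L₁ = 1.29336×10⁻⁵ m/K, α₂L₂ = 3.38676×10⁻⁵ m/K → total 4.68012×10⁻⁵ m/K
ΔT = g/(α₁L₁+α₂L₂) = 1.25×10⁻³ / 4.68012×10⁻⁵ = 26.709 K
T = 29.0 + 26.709 = 55.709 °C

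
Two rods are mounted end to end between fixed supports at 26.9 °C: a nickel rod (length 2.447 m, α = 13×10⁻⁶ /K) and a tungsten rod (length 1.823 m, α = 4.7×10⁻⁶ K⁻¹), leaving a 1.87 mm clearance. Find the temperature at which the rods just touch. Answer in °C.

Gap closes when ΔL₁ + ΔL₂ = 1.87 mm = 1.87×10⁻³ m
(α₁L₁ + α₂L₂)ΔT = g
α₁L₁ + α₂L₂ = 13×10⁻⁶×2.447 + 4.7×10⁻⁶×1.823 = 4.03791×10⁻⁵ m/K
ΔT = 1.87×10⁻³ / 4.03791×10⁻⁵ = 46.311 K
T = 26.9 + 46.311 = 73.211 °C

T = 73.2 °C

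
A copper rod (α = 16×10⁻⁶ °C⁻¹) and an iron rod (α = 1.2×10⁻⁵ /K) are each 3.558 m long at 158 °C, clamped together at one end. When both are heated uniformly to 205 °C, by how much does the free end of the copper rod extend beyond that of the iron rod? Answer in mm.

ΔT = 47 K
copper: ΔL = 16×10⁻⁶ × 3.558 m × 47 = 2.6756×10⁻³ m = 2.6756 mm
iron: ΔL = 1.2×10⁻⁵ × 3.558 m × 47 = 2.0067×10⁻³ m = 2.0067 mm
difference = 2.6756 − 2.0067 = 0.6689 mm

0.669 mm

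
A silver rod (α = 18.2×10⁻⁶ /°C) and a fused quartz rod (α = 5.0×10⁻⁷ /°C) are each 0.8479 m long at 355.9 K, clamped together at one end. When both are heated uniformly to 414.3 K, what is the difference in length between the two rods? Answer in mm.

0.876 mm

ΔT = 58.4 K
silver: ΔL = 18.2×10⁻⁶ × 0.8479 m × 58.4 = 9.0122×10⁻⁴ m = 0.90122 mm
fused quartz: ΔL = 5.0×10⁻⁷ × 0.8479 m × 58.4 = 2.4759×10⁻⁵ m = 0.024759 mm
difference = 0.90122 − 0.024759 = 0.876461 mm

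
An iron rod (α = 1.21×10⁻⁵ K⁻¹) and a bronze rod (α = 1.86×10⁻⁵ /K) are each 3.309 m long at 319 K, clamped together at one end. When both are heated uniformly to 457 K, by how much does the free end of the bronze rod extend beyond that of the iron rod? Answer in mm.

2.97 mm

ΔT = 138 K
iron: ΔL = 1.21×10⁻⁵ × 3.309 m × 138 = 5.5254×10⁻³ m = 5.5254 mm
bronze: ΔL = 1.86×10⁻⁵ × 3.309 m × 138 = 8.4935×10⁻³ m = 8.4935 mm
difference = 8.4935 − 5.5254 = 2.9681 mm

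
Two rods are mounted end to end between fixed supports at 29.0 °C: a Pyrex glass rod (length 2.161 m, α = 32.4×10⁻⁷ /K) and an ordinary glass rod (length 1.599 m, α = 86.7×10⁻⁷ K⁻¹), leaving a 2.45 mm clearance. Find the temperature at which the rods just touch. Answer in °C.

T = 146 °C

α₁L₁ = 7.00164×10⁻⁶ m/K, α₂L₂ = 1.386333×10⁻⁵ m/K → total 2.086497×10⁻⁵ m/K
ΔT = g/(α₁L₁+α₂L₂) = 2.45×10⁻³ / 2.086497×10⁻⁵ = 117.42 K
T = 29.0 + 117.42 = 146.42 °C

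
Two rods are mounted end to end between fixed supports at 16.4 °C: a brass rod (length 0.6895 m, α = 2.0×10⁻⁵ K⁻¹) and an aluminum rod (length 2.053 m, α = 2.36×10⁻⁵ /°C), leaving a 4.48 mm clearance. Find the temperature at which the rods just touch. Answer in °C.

T = 88.4 °C

α₁L₁ = 1.379×10⁻⁵ m/K, α₂L₂ = 4.84508×10⁻⁵ m/K → total 6.22408×10⁻⁵ m/K
ΔT = g/(α₁L₁+α₂L₂) = 4.48×10⁻³ / 6.22408×10⁻⁵ = 71.979 K
T = 16.4 + 71.979 = 88.379 °C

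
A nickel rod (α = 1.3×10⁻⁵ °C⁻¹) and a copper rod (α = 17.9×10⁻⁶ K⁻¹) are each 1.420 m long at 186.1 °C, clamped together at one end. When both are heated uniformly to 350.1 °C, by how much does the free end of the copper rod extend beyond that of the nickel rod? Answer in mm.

1.14 mm

ΔT = 164.0 K
nickel: ΔL = 1.3×10⁻⁵ × 1.420 m × 164.0 = 3.0274×10⁻³ m = 3.0274 mm
copper: ΔL = 17.9×10⁻⁶ × 1.420 m × 164.0 = 4.1686×10⁻³ m = 4.1686 mm
difference = 4.1686 − 3.0274 = 1.1412 mm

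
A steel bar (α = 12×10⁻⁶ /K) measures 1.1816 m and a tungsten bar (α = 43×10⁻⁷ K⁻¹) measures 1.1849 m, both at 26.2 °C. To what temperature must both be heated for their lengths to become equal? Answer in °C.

Equal length when α₁L₁ΔT − α₂L₂ΔT = L₂ − L₁ = 3.30×10⁻³ m
α₁L₁ = 1.41792×10⁻⁵, α₂L₂ = 5.09507×10⁻⁶ → Δ(αL) = 9.08413×10⁻⁶ m/K
ΔT = 3.30×10⁻³ / 9.08413×10⁻⁶ = 363.271 K, so T = 26.2 + 363.271 = 389.471 °C

T = 389.5 °C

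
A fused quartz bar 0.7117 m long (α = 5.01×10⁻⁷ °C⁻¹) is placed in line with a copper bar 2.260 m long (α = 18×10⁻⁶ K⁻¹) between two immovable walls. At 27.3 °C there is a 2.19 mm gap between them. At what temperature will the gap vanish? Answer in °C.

α₁L₁ = 3.565617×10⁻⁷ m/K, α₂L₂ = 4.068×10⁻⁵ m/K → total 4.10365617×10⁻⁵ m/K
ΔT = g/(α₁L₁+α₂L₂) = 2.19×10⁻³ / 4.10365617×10⁻⁵ = 53.367 K
T = 27.3 + 53.367 = 80.667 °C

T = 80.7 °C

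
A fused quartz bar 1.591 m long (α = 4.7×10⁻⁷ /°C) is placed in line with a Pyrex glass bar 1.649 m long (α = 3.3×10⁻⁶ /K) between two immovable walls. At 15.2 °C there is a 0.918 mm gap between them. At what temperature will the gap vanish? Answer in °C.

T = 164 °C

α₁L₁ = 7.4777×10⁻⁷ m/K, α₂L₂ = 5.4417×10⁻⁶ m/K → total 6.18947×10⁻⁶ m/K
ΔT = g/(α₁L₁+α₂L₂) = 9.18×10⁻⁴ / 6.18947×10⁻⁶ = 148.32 K
T = 15.2 + 148.32 = 163.52 °C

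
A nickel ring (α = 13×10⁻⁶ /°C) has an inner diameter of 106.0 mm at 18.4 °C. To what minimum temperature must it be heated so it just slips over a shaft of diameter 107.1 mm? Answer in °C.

Required Δd = 107.1 − 106.0 = 1.1 mm
Δd = αd₀ΔT ⇒ ΔT = Δd/(αd₀) = 1.1 / (13×10⁻⁶ × 106.0) = 798.26 K
T_min = 18.4 + 798.26 = 816.66 °C

T = 817 °C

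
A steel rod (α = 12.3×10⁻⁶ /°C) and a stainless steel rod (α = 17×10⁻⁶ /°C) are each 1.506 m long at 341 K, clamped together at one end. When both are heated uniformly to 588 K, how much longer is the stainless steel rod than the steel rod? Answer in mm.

ΔT = 247 K
steel: ΔL = 12.3×10⁻⁶ × 1.506 m × 247 = 4.5754×10⁻³ m = 4.5754 mm
stainless steel: ΔL = 17×10⁻⁶ × 1.506 m × 247 = 6.3237×10⁻³ m = 6.3237 mm
difference = 6.3237 − 4.5754 = 1.7483 mm

1.75 mm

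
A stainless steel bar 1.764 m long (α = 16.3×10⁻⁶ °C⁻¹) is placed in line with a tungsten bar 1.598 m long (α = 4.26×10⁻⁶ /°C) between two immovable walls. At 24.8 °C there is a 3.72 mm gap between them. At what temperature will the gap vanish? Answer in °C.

T = 129 °C

α₁L₁ = 2.87532×10⁻⁵ m/K, α₂L₂ = 6.80748×10⁻⁶ m/K → total 3.556068×10⁻⁵ m/K
ΔT = g/(α₁L₁+α₂L₂) = 3.72×10⁻³ / 3.556068×10⁻⁵ = 104.61 K
T = 24.8 + 104.61 = 129.41 °C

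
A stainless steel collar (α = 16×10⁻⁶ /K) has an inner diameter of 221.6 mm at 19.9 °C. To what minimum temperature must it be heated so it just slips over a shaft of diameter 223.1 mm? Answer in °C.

T = 443 °C

Required Δd = 223.1 − 221.6 = 1.5 mm
Δd = αd₀ΔT ⇒ ΔT = Δd/(αd₀) = 1.5 / (16×10⁻⁶ × 221.6) = 423.06 K
T_min = 19.9 + 423.06 = 442.96 °C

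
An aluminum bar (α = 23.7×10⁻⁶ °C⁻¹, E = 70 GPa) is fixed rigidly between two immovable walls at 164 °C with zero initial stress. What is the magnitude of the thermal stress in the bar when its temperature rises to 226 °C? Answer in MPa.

σ = 103 MPa

Fully constrained: the free strain ε = αΔT is blocked, so σ = Eε = EαΔT.
|ΔT| = 62 K
σ = 70.0×10⁹ × 23.7×10⁻⁶ × 62 = 1.03×10⁸ Pa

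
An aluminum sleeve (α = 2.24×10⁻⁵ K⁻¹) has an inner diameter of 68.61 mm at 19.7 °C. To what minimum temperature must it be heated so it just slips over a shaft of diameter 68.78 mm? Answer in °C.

Required Δd = 68.78 − 68.61 = 0.17 mm
Δd = αd₀ΔT ⇒ ΔT = Δd/(αd₀) = 0.17 / (2.24×10⁻⁵ × 68.61) = 110.61 K
T_min = 19.7 + 110.61 = 130.31 °C

T = 130 °C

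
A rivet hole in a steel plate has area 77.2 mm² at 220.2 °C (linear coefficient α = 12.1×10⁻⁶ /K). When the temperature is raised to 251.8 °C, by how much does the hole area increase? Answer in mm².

Area coefficient ≈ 2α; |ΔT| = 31.6 K
ΔA = 2αA₀ΔT = 2(12.1×10⁻⁶)(77.2)(31.6) = 0.0590 mm²

ΔA = 0.0590 mm²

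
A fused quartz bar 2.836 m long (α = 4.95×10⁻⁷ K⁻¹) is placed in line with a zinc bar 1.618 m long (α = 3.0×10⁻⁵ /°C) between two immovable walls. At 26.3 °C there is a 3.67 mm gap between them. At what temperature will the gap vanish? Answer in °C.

α₁L₁ = 1.40382×10⁻⁶ m/K, α₂L₂ = 4.854×10⁻⁵ m/K → total 4.994382×10⁻⁵ m/K
ΔT = g/(α₁L₁+α₂L₂) = 3.67×10⁻³ / 4.994382×10⁻⁵ = 73.483 K
T = 26.3 + 73.483 = 99.783 °C

T = 99.8 °C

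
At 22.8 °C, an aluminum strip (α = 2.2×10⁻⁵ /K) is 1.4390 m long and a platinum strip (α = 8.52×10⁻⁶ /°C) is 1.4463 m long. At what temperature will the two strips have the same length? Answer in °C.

T = 400.3 °C

L₁(1 + α₁ΔT) = L₂(1 + α₂ΔT) ⇒ ΔT = (L₂ − L₁)/(α₁L₁ − α₂L₂)
L₂ − L₁ = 1.4463 − 1.4390 = 7.30×10⁻³ m
α₁L₁ − α₂L₂ = 2.2×10⁻⁵×1.4390 − 8.52×10⁻⁶×1.4463 = 1.9335524×10⁻⁵ m/K
ΔT = 7.30×10⁻³ / 1.9335524×10⁻⁵ = 377.543 K
T = 22.8 + 377.543 = 400.343 °C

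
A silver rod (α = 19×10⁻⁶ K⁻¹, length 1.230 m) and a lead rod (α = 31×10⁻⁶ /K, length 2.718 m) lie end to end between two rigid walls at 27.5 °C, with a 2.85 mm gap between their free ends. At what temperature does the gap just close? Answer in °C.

Gap closes when ΔL₁ + ΔL₂ = 2.85 mm = 2.85×10⁻³ m
(α₁L₁ + α₂L₂)ΔT = g
α₁L₁ + α₂L₂ = 19×10⁻⁶×1.230 + 31×10⁻⁶×2.718 = 1.07628×10⁻⁴ m/K
ΔT = 2.85×10⁻³ / 1.07628×10⁻⁴ = 26.480 K
T = 27.5 + 26.480 = 53.980 °C

T = 54.0 °C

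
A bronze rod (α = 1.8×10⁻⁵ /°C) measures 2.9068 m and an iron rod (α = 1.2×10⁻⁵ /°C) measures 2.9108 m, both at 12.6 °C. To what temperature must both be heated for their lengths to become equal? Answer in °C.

Equal length when α₁L₁ΔT − α₂L₂ΔT = L₂ − L₁ = 4.00×10⁻³ m
α₁L₁ = 5.23224×10⁻⁵, α₂L₂ = 3.49296×10⁻⁵ → Δ(αL) = 1.73928×10⁻⁵ m/K
ΔT = 4.00×10⁻³ / 1.73928×10⁻⁵ = 229.980 K, so T = 12.6 + 229.980 = 242.580 °C

T = 242.6 °C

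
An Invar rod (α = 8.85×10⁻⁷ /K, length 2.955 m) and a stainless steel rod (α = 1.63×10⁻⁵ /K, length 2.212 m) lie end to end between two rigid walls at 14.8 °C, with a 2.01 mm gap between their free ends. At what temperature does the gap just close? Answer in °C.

Gap closes when ΔL₁ + ΔL₂ = 2.01 mm = 2.01×10⁻³ m
(α₁L₁ + α₂L₂)ΔT = g
α₁L₁ + α₂L₂ = 8.85×10⁻⁷×2.955 + 1.63×10⁻⁵×2.212 = 3.8670775×10⁻⁵ m/K
ΔT = 2.01×10⁻³ / 3.8670775×10⁻⁵ = 51.977 K
T = 14.8 + 51.977 = 66.777 °C

T = 66.8 °C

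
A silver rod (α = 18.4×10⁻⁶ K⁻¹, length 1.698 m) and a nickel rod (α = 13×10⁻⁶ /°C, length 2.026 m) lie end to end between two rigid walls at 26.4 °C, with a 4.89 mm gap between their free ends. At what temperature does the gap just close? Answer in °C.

α₁L₁ = 3.12432×10⁻⁵ m/K, α₂L₂ = 2.6338×10⁻⁵ m/K → total 5.75812×10⁻⁵ m/K
ΔT = g/(α₁L₁+α₂L₂) = 4.89×10⁻³ / 5.75812×10⁻⁵ = 84.92 K
T = 26.4 + 84.92 = 111.32 °C

T = 111 °C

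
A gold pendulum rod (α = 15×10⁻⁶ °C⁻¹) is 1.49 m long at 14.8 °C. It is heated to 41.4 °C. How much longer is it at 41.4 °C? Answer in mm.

|ΔT| = |41.4 − 14.8| = 26.6 K
ΔL = αL₀ΔT = (15×10⁻⁶)(1.49)(26.6) = 5.95×10⁻⁴ m

ΔL = 0.595 mm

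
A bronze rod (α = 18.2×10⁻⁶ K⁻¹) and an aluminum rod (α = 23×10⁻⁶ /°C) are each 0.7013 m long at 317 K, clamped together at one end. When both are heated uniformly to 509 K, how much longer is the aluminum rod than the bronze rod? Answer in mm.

ΔT = 192 K
bronze: ΔL = 18.2×10⁻⁶ × 0.7013 m × 192 = 2.4506×10⁻³ m = 2.4506 mm
aluminum: ΔL = 23×10⁻⁶ × 0.7013 m × 192 = 3.0969×10⁻³ m = 3.0969 mm
difference = 3.0969 − 2.4506 = 0.6463 mm

0.646 mm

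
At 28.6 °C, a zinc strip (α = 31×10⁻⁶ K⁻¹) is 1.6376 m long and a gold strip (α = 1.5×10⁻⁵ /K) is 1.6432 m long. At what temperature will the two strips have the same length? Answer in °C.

T = 243.0 °C

Equal length when α₁L₁ΔT − α₂L₂ΔT = L₂ − L₁ = 5.60×10⁻³ m
α₁L₁ = 5.07656×10⁻⁵, α₂L₂ = 2.4648×10⁻⁵ → Δ(αL) = 2.61176×10⁻⁵ m/K
ΔT = 5.60×10⁻³ / 2.61176×10⁻⁵ = 214.415 K, so T = 28.6 + 214.415 = 243.015 °C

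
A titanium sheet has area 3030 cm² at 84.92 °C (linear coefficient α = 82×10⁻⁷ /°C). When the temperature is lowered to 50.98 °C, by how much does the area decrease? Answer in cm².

ΔA = 1.69 cm²

Area coefficient ≈ 2α; |ΔT| = 33.94 K
ΔA = 2αA₀ΔT = 2(82×10⁻⁷)(3030)(33.94) = 1.69 cm²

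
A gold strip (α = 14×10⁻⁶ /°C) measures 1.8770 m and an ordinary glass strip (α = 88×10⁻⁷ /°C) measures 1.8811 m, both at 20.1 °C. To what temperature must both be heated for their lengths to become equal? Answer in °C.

T = 441.7 °C

Equal length when α₁L₁ΔT − α₂L₂ΔT = L₂ − L₁ = 4.10×10⁻³ m
α₁L₁ = 2.6278×10⁻⁵, α₂L₂ = 1.655368×10⁻⁵ → Δ(αL) = 9.72432×10⁻⁶ m/K
ΔT = 4.10×10⁻³ / 9.72432×10⁻⁶ = 421.623 K, so T = 20.1 + 421.623 = 441.723 °C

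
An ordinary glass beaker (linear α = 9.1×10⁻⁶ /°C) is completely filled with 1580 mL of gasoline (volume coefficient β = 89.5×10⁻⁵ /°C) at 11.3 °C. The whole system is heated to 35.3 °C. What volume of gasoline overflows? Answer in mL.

32.9 mL

The beaker also expands: β_container ≈ 3α = 2.73×10⁻⁵ /K
Net overflow = V₀(β_liq − 3α_cont)ΔT
β − 3α = 8.95×10⁻⁴ − 2.73×10⁻⁵ = 8.677×10⁻⁴ /K; ΔT = 24.0 K
ΔV = 1580 × 8.677×10⁻⁴ × 24.0 = 32.9 mL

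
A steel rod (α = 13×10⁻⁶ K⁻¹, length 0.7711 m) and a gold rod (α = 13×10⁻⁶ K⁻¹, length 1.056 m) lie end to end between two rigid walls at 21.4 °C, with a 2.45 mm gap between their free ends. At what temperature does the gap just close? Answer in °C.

T = 125 °C

Gap closes when ΔL₁ + ΔL₂ = 2.45 mm = 2.45×10⁻³ m
(α₁L₁ + α₂L₂)ΔT = g
α₁L₁ + α₂L₂ = 13×10⁻⁶×0.7711 + 13×10⁻⁶×1.056 = 2.37523×10⁻⁵ m/K
ΔT = 2.45×10⁻³ / 2.37523×10⁻⁵ = 103.15 K
T = 21.4 + 103.15 = 124.55 °C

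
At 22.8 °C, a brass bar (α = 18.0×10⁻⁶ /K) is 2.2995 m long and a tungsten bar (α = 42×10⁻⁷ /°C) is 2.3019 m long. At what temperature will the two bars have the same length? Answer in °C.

T = 98.45 °C

Equal length when α₁L₁ΔT − α₂L₂ΔT = L₂ − L₁ = 2.40×10⁻³ m
α₁L₁ = 4.1391×10⁻⁵, α₂L₂ = 9.66798×10⁻⁶ → Δ(αL) = 3.172302×10⁻⁵ m/K
ΔT = 2.40×10⁻³ / 3.172302×10⁻⁵ = 75.6548 K, so T = 22.8 + 75.6548 = 98.4548 °C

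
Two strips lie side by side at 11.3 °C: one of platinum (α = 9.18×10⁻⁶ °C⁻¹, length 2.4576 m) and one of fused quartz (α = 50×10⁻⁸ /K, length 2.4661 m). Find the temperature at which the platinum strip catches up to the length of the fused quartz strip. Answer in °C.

Equal length when α₁L₁ΔT − α₂L₂ΔT = L₂ − L₁ = 8.50×10⁻³ m
α₁L₁ = 2.2560768×10⁻⁵, α₂L₂ = 1.23305×10⁻⁶ → Δ(αL) = 2.1327718×10⁻⁵ m/K
ΔT = 8.50×10⁻³ / 2.1327718×10⁻⁵ = 398.542 K, so T = 11.3 + 398.542 = 409.842 °C

T = 409.8 °C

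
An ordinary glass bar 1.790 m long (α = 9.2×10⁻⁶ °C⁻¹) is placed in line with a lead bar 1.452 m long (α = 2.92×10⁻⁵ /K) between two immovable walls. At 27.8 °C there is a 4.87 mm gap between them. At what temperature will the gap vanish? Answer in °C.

T = 111 °C

Gap closes when ΔL₁ + ΔL₂ = 4.87 mm = 4.87×10⁻³ m
(α₁L₁ + α₂L₂)ΔT = g
α₁L₁ + α₂L₂ = 9.2×10⁻⁶×1.790 + 2.92×10⁻⁵×1.452 = 5.88664×10⁻⁵ m/K
ΔT = 4.87×10⁻³ / 5.88664×10⁻⁵ = 82.73 K
T = 27.8 + 82.73 = 110.53 °C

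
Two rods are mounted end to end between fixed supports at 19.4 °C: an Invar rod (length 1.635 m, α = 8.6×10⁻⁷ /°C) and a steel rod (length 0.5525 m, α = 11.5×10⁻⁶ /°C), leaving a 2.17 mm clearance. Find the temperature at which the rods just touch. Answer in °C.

T = 299 °C

Gap closes when ΔL₁ + ΔL₂ = 2.17 mm = 2.17×10⁻³ m
(α₁L₁ + α₂L₂)ΔT = g
α₁L₁ + α₂L₂ = 8.6×10⁻⁷×1.635 + 11.5×10⁻⁶×0.5525 = 7.75985×10⁻⁶ m/K
ΔT = 2.17×10⁻³ / 7.75985×10⁻⁶ = 279.64 K
T = 19.4 + 279.64 = 299.04 °C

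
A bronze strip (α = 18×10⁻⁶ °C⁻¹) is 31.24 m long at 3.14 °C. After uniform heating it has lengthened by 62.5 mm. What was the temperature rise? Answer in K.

ΔL = αL₀ΔT ⇒ ΔT = ΔL / (αL₀)
ΔT = 62.5×10⁻³ m / (18×10⁻⁶ × 31.24 m) = 111.15 K

ΔT = 111 K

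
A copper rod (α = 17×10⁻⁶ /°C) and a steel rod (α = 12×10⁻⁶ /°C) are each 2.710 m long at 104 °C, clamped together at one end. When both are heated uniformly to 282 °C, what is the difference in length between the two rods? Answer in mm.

ΔT = 178 K
copper: ΔL = 17×10⁻⁶ × 2.710 m × 178 = 8.2005×10⁻³ m = 8.2005 mm
steel: ΔL = 12×10⁻⁶ × 2.710 m × 178 = 5.7886×10⁻³ m = 5.7886 mm
difference = 8.2005 − 5.7886 = 2.4119 mm

2.41 mm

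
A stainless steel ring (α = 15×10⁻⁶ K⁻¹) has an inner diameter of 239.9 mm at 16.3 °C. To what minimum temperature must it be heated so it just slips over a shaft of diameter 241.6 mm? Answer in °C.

T = 489 °C

Required Δd = 241.6 − 239.9 = 1.7 mm
Δd = αd₀ΔT ⇒ ΔT = Δd/(αd₀) = 1.7 / (15×10⁻⁶ × 239.9) = 472.42 K
T_min = 16.3 + 472.42 = 488.72 °C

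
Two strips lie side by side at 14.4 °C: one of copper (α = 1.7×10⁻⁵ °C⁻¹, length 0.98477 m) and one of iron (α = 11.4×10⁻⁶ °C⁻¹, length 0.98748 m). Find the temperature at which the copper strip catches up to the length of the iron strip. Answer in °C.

L₁(1 + α₁ΔT) = L₂(1 + α₂ΔT) ⇒ ΔT = (L₂ − L₁)/(α₁L₁ − α₂L₂)
L₂ − L₁ = 0.98748 − 0.98477 = 2.71×10⁻³ m
α₁L₁ − α₂L₂ = 1.7×10⁻⁵×0.98477 − 11.4×10⁻⁶×0.98748 = 5.483818×10⁻⁶ m/K
ΔT = 2.71×10⁻³ / 5.483818×10⁻⁶ = 494.181 K
T = 14.4 + 494.181 = 508.581 °C

T = 508.6 °C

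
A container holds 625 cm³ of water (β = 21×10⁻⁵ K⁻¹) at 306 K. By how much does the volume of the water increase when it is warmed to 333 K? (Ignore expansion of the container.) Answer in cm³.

ΔV = 3.54 cm³

|ΔT| = |333 − 306| = 27 K
ΔV = βV₀ΔT = (21×10⁻⁵)(625)(27) = 3.54 cm³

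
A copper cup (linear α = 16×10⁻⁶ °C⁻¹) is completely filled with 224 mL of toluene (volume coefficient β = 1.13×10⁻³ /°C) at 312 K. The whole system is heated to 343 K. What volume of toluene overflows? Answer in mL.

The cup also expands: β_container ≈ 3α = 4.8×10⁻⁵ /K
Net overflow = V₀(β_liq − 3α_cont)ΔT
β − 3α = 1.13×10⁻³ − 4.8×10⁻⁵ = 1.082×10⁻³ /K; ΔT = 31 K
ΔV = 224 × 1.082×10⁻³ × 31 = 7.51 mL

7.51 mL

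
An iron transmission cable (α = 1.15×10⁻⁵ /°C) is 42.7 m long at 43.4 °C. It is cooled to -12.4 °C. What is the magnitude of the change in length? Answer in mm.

|ΔT| = |-12.4 − 43.4| = 55.8 K
ΔL = αL₀ΔT = (1.15×10⁻⁵)(42.7)(55.8) = 2.74×10⁻² m

ΔL = 27.4 mm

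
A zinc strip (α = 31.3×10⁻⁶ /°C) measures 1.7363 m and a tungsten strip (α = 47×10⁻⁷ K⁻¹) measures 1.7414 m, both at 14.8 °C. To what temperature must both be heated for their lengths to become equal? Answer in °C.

T = 125.3 °C

L₁(1 + α₁ΔT) = L₂(1 + α₂ΔT) ⇒ ΔT = (L₂ − L₁)/(α₁L₁ − α₂L₂)
L₂ − L₁ = 1.7414 − 1.7363 = 5.10×10⁻³ m
α₁L₁ − α₂L₂ = 31.3×10⁻⁶×1.7363 − 47×10⁻⁷×1.7414 = 4.616161×10⁻⁵ m/K
ΔT = 5.10×10⁻³ / 4.616161×10⁻⁵ = 110.481 K
T = 14.8 + 110.481 = 125.281 °C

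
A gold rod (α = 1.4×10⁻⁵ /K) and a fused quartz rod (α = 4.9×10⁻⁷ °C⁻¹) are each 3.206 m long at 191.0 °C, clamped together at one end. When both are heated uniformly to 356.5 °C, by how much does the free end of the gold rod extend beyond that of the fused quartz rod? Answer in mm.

7.17 mm

ΔT = 165.5 K
gold: ΔL = 1.4×10⁻⁵ × 3.206 m × 165.5 = 7.4283×10⁻³ m = 7.4283 mm
fused quartz: ΔL = 4.9×10⁻⁷ × 3.206 m × 165.5 = 2.5999×10⁻⁴ m = 0.25999 mm
difference = 7.4283 − 0.25999 = 7.16831 mm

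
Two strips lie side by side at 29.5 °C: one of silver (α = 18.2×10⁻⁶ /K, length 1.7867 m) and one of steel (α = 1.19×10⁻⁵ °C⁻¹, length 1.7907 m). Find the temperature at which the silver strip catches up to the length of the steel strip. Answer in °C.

T = 386.4 °C

Equal length when α₁L₁ΔT − α₂L₂ΔT = L₂ − L₁ = 4.00×10⁻³ m
α₁L₁ = 3.251794×10⁻⁵, α₂L₂ = 2.130933×10⁻⁵ → Δ(αL) = 1.120861×10⁻⁵ m/K
ΔT = 4.00×10⁻³ / 1.120861×10⁻⁵ = 356.869 K, so T = 29.5 + 356.869 = 386.369 °C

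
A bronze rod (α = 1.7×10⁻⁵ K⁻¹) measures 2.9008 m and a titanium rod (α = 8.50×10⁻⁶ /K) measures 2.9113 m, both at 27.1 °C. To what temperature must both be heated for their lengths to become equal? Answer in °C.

L₁(1 + α₁ΔT) = L₂(1 + α₂ΔT) ⇒ ΔT = (L₂ − L₁)/(α₁L₁ − α₂L₂)
L₂ − L₁ = 2.9113 − 2.9008 = 1.05×10⁻² m
α₁L₁ − α₂L₂ = 1.7×10⁻⁵×2.9008 − 8.50×10⁻⁶×2.9113 = 2.456755×10⁻⁵ m/K
ΔT = 1.05×10⁻² / 2.456755×10⁻⁵ = 427.393 K
T = 27.1 + 427.393 = 454.493 °C

T = 454.5 °C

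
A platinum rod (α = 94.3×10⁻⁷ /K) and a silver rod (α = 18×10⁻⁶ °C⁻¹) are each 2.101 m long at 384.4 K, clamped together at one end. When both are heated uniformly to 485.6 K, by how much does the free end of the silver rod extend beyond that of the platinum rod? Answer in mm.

1.82 mm

ΔT = 101.2 K
platinum: ΔL = 94.3×10⁻⁷ × 2.101 m × 101.2 = 2.0050×10⁻³ m = 2.0050 mm
silver: ΔL = 18×10⁻⁶ × 2.101 m × 101.2 = 3.8272×10⁻³ m = 3.8272 mm
difference = 3.8272 − 2.0050 = 1.8222 mm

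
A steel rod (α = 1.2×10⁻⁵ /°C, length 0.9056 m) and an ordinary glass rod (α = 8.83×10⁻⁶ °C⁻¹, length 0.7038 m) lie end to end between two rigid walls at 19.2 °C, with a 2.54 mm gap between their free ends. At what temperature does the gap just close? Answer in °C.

T = 168 °C

Gap closes when ΔL₁ + ΔL₂ = 2.54 mm = 2.54×10⁻³ m
(α₁L₁ + α₂L₂)ΔT = g
α₁L₁ + α₂L₂ = 1.2×10⁻⁵×0.9056 + 8.83×10⁻⁶×0.7038 = 1.7081754×10⁻⁵ m/K
ΔT = 2.54×10⁻³ / 1.7081754×10⁻⁵ = 148.70 K
T = 19.2 + 148.70 = 167.90 °C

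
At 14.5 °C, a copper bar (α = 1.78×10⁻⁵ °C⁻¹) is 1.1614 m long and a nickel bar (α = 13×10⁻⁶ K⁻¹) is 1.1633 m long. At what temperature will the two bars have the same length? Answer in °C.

T = 356.8 °C

L₁(1 + α₁ΔT) = L₂(1 + α₂ΔT) ⇒ ΔT = (L₂ − L₁)/(α₁L₁ − α₂L₂)
L₂ − L₁ = 1.1633 − 1.1614 = 1.90×10⁻³ m
α₁L₁ − α₂L₂ = 1.78×10⁻⁵×1.1614 − 13×10⁻⁶×1.1633 = 5.55002×10⁻⁶ m/K
ΔT = 1.90×10⁻³ / 5.55002×10⁻⁶ = 342.341 K
T = 14.5 + 342.341 = 356.841 °C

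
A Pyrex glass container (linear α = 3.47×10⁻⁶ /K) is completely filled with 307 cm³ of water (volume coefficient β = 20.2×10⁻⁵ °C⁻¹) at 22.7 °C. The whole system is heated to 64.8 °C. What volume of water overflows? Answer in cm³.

The container also expands: β_container ≈ 3α = 1.041×10⁻⁵ /K
Net overflow = V₀(β_liq − 3α_cont)ΔT
β − 3α = 2.02×10⁻⁴ − 1.041×10⁻⁵ = 1.9159×10⁻⁴ /K; ΔT = 42.1 K
ΔV = 307 × 1.9159×10⁻⁴ × 42.1 = 2.48 cm³

2.48 cm³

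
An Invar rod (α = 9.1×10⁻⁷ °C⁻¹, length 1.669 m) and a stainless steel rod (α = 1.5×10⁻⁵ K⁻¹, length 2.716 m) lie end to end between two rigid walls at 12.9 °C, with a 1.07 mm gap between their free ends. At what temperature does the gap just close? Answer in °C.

α₁L₁ = 1.51879×10⁻⁶ m/K, α₂L₂ = 4.074×10⁻⁵ m/K → total 4.225879×10⁻⁵ m/K
ΔT = g/(α₁L₁+α₂L₂) = 1.07×10⁻³ / 4.225879×10⁻⁵ = 25.320 K
T = 12.9 + 25.320 = 38.220 °C

T = 38.2 °C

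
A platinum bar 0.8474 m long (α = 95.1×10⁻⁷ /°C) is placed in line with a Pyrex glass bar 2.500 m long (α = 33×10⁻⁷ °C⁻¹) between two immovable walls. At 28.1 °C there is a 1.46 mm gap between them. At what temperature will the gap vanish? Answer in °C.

Gap closes when ΔL₁ + ΔL₂ = 1.46 mm = 1.46×10⁻³ m
(α₁L₁ + α₂L₂)ΔT = g
α₁L₁ + α₂L₂ = 95.1×10⁻⁷×0.8474 + 33×10⁻⁷×2.500 = 1.6308774×10⁻⁵ m/K
ΔT = 1.46×10⁻³ / 1.6308774×10⁻⁵ = 89.52 K
T = 28.1 + 89.52 = 117.62 °C

T = 118 °C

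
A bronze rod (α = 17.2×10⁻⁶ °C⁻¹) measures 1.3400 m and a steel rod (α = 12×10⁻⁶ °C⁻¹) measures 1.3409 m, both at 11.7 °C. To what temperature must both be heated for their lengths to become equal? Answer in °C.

T = 141.1 °C

L₁(1 + α₁ΔT) = L₂(1 + α₂ΔT) ⇒ ΔT = (L₂ − L₁)/(α₁L₁ − α₂L₂)
L₂ − L₁ = 1.3409 − 1.3400 = 9.00×10⁻⁴ m
α₁L₁ − α₂L₂ = 17.2×10⁻⁶×1.3400 − 12×10⁻⁶×1.3409 = 6.9572×10⁻⁶ m/K
ΔT = 9.00×10⁻⁴ / 6.9572×10⁻⁶ = 129.362 K
T = 11.7 + 129.362 = 141.062 °C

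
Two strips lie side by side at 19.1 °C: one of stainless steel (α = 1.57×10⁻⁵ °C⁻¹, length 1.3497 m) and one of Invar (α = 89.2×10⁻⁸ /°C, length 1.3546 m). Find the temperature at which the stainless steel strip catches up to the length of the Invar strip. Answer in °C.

T = 264.3 °C

Equal length when α₁L₁ΔT − α₂L₂ΔT = L₂ − L₁ = 4.90×10⁻³ m
α₁L₁ = 2.119029×10⁻⁵, α₂L₂ = 1.2083032×10⁻⁶ → Δ(αL) = 1.99819868×10⁻⁵ m/K
ΔT = 4.90×10⁻³ / 1.99819868×10⁻⁵ = 245.221 K, so T = 19.1 + 245.221 = 264.321 °C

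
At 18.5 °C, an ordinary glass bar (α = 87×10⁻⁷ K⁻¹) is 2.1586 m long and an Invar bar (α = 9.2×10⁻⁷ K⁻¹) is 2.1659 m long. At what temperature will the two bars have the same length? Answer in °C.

L₁(1 + α₁ΔT) = L₂(1 + α₂ΔT) ⇒ ΔT = (L₂ − L₁)/(α₁L₁ − α₂L₂)
L₂ − L₁ = 2.1659 − 2.1586 = 7.30×10⁻³ m
α₁L₁ − α₂L₂ = 87×10⁻⁷×2.1586 − 9.2×10⁻⁷×2.1659 = 1.6787192×10⁻⁵ m/K
ΔT = 7.30×10⁻³ / 1.6787192×10⁻⁵ = 434.855 K
T = 18.5 + 434.855 = 453.355 °C

T = 453.4 °C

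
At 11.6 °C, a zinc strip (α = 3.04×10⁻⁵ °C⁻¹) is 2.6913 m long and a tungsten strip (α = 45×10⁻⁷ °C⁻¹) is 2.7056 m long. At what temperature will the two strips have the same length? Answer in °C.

T = 216.9 °C

Equal length when α₁L₁ΔT − α₂L₂ΔT = L₂ − L₁ = 1.43×10⁻² m
α₁L₁ = 8.181552×10⁻⁵, α₂L₂ = 1.21752×10⁻⁵ → Δ(αL) = 6.964032×10⁻⁵ m/K
ΔT = 1.43×10⁻² / 6.964032×10⁻⁵ = 205.341 K, so T = 11.6 + 205.341 = 216.941 °C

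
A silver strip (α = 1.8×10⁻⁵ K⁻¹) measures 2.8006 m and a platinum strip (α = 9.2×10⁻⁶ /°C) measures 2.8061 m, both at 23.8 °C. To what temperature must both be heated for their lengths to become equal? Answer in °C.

T = 247.4 °C

L₁(1 + α₁ΔT) = L₂(1 + α₂ΔT) ⇒ ΔT = (L₂ − L₁)/(α₁L₁ − α₂L₂)
L₂ − L₁ = 2.8061 − 2.8006 = 5.50×10⁻³ m
α₁L₁ − α₂L₂ = 1.8×10⁻⁵×2.8006 − 9.2×10⁻⁶×2.8061 = 2.459468×10⁻⁵ m/K
ΔT = 5.50×10⁻³ / 2.459468×10⁻⁵ = 223.626 K
T = 23.8 + 223.626 = 247.426 °C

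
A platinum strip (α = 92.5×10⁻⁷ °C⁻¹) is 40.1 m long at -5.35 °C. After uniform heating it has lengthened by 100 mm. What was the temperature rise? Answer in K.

ΔT = 270 K

ΔL = αL₀ΔT ⇒ ΔT = ΔL / (αL₀)
ΔT = 100×10⁻³ m / (92.5×10⁻⁷ × 40.1 m) = 269.60 K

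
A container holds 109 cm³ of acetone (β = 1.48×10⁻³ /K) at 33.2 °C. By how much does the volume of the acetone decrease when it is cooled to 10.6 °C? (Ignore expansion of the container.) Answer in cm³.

ΔV = 3.65 cm³

|ΔT| = |10.6 − 33.2| = 22.6 K
ΔV = βV₀ΔT = (1.48×10⁻³)(109)(22.6) = 3.65 cm³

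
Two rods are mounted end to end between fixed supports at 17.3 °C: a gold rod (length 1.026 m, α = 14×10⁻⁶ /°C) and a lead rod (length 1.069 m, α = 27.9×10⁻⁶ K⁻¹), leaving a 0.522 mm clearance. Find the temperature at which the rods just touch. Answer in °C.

Gap closes when ΔL₁ + ΔL₂ = 0.522 mm = 5.22×10⁻⁴ m
(α₁L₁ + α₂L₂)ΔT = g
α₁L₁ + α₂L₂ = 14×10⁻⁶×1.026 + 27.9×10⁻⁶×1.069 = 4.41891×10⁻⁵ m/K
ΔT = 5.22×10⁻⁴ / 4.41891×10⁻⁵ = 11.813 K
T = 17.3 + 11.813 = 29.113 °C

T = 29.1 °C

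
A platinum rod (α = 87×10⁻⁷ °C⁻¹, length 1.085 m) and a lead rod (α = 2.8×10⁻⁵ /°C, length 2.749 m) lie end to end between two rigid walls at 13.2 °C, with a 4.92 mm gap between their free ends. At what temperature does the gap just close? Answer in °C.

T = 70.1 °C

α₁L₁ = 9.4395×10⁻⁶ m/K, α₂L₂ = 7.6972×10⁻⁵ m/K → total 8.64115×10⁻⁵ m/K
ΔT = g/(α₁L₁+α₂L₂) = 4.92×10⁻³ / 8.64115×10⁻⁵ = 56.937 K
T = 13.2 + 56.937 = 70.137 °C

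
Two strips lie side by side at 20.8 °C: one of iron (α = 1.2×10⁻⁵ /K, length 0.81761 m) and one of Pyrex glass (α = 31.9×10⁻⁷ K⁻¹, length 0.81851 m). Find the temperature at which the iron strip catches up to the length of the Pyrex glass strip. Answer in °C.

L₁(1 + α₁ΔT) = L₂(1 + α₂ΔT) ⇒ ΔT = (L₂ − L₁)/(α₁L₁ − α₂L₂)
L₂ − L₁ = 0.81851 − 0.81761 = 9.00×10⁻⁴ m
α₁L₁ − α₂L₂ = 1.2×10⁻⁵×0.81761 − 31.9×10⁻⁷×0.81851 = 7.2002731×10⁻⁶ m/K
ΔT = 9.00×10⁻⁴ / 7.2002731×10⁻⁶ = 124.995 K
T = 20.8 + 124.995 = 145.795 °C

T = 145.8 °C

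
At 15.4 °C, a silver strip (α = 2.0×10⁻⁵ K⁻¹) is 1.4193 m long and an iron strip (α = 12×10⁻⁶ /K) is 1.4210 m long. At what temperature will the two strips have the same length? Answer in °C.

L₁(1 + α₁ΔT) = L₂(1 + α₂ΔT) ⇒ ΔT = (L₂ − L₁)/(α₁L₁ − α₂L₂)
L₂ − L₁ = 1.4210 − 1.4193 = 1.70×10⁻³ m
α₁L₁ − α₂L₂ = 2.0×10⁻⁵×1.4193 − 12×10⁻⁶×1.4210 = 1.1334×10⁻⁵ m/K
ΔT = 1.70×10⁻³ / 1.1334×10⁻⁵ = 149.991 K
T = 15.4 + 149.991 = 165.391 °C

T = 165.4 °C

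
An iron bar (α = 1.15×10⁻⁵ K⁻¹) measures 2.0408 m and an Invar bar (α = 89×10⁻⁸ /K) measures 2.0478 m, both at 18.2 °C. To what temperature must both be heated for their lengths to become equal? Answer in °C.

T = 341.6 °C

L₁(1 + α₁ΔT) = L₂(1 + α₂ΔT) ⇒ ΔT = (L₂ − L₁)/(α₁L₁ − α₂L₂)
L₂ − L₁ = 2.0478 − 2.0408 = 7.00×10⁻³ m
α₁L₁ − α₂L₂ = 1.15×10⁻⁵×2.0408 − 89×10⁻⁸×2.0478 = 2.1646658×10⁻⁵ m/K
ΔT = 7.00×10⁻³ / 2.1646658×10⁻⁵ = 323.376 K
T = 18.2 + 323.376 = 341.576 °C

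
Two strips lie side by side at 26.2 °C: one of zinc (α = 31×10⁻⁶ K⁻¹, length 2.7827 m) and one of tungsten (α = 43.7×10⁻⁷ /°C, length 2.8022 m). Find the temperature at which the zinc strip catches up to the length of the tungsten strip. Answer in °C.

L₁(1 + α₁ΔT) = L₂(1 + α₂ΔT) ⇒ ΔT = (L₂ − L₁)/(α₁L₁ − α₂L₂)
L₂ − L₁ = 2.8022 − 2.7827 = 1.95×10⁻² m
α₁L₁ − α₂L₂ = 31×10⁻⁶×2.7827 − 43.7×10⁻⁷×2.8022 = 7.4018086×10⁻⁵ m/K
ΔT = 1.95×10⁻² / 7.4018086×10⁻⁵ = 263.449 K
T = 26.2 + 263.449 = 289.649 °C

T = 289.6 °C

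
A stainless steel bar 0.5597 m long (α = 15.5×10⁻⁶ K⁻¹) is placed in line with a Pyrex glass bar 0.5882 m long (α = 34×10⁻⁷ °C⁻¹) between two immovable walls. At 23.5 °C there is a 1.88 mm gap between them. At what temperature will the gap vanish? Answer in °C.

T = 200 °C

α₁L₁ = 8.67535×10⁻⁶ m/K, α₂L₂ = 1.99988×10⁻⁶ m/K → total 1.067523×10⁻⁵ m/K
ΔT = g/(α₁L₁+α₂L₂) = 1.88×10⁻³ / 1.067523×10⁻⁵ = 176.11 K
T = 23.5 + 176.11 = 199.61 °C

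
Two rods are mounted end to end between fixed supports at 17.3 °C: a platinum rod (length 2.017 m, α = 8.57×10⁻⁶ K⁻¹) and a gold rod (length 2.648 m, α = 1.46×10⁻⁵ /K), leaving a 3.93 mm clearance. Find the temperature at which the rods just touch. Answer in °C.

Gap closes when ΔL₁ + ΔL₂ = 3.93 mm = 3.93×10⁻³ m
(α₁L₁ + α₂L₂)ΔT = g
α₁L₁ + α₂L₂ = 8.57×10⁻⁶×2.017 + 1.46×10⁻⁵×2.648 = 5.594649×10⁻⁵ m/K
ΔT = 3.93×10⁻³ / 5.594649×10⁻⁵ = 70.246 K
T = 17.3 + 70.246 = 87.546 °C

T = 87.5 °C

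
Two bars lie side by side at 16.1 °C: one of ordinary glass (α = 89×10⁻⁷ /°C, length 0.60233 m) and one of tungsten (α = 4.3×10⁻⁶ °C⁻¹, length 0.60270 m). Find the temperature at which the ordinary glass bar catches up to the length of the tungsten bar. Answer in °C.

T = 149.7 °C

L₁(1 + α₁ΔT) = L₂(1 + α₂ΔT) ⇒ ΔT = (L₂ − L₁)/(α₁L₁ − α₂L₂)
L₂ − L₁ = 0.60270 − 0.60233 = 3.70×10⁻⁴ m
α₁L₁ − α₂L₂ = 89×10⁻⁷×0.60233 − 4.3×10⁻⁶×0.60270 = 2.769127×10⁻⁶ m/K
ΔT = 3.70×10⁻⁴ / 2.769127×10⁻⁶ = 133.616 K
T = 16.1 + 133.616 = 149.716 °C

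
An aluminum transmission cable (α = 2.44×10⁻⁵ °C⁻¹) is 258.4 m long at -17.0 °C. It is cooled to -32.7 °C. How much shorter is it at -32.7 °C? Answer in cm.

ΔL = 9.90 cm

|ΔT| = |-32.7 − (-17.0)| = 15.7 K
ΔL = αL₀ΔT = (2.44×10⁻⁵)(258.4)(15.7) = 9.90×10⁻² m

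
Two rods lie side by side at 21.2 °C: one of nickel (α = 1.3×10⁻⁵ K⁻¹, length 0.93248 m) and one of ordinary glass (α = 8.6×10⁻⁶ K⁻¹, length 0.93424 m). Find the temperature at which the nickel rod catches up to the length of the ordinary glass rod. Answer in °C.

T = 451.8 °C

Equal length when α₁L₁ΔT − α₂L₂ΔT = L₂ − L₁ = 1.76×10⁻³ m
α₁L₁ = 1.212224×10⁻⁵, α₂L₂ = 8.034464×10⁻⁶ → Δ(αL) = 4.087776×10⁻⁶ m/K
ΔT = 1.76×10⁻³ / 4.087776×10⁻⁶ = 430.552 K, so T = 21.2 + 430.552 = 451.752 °C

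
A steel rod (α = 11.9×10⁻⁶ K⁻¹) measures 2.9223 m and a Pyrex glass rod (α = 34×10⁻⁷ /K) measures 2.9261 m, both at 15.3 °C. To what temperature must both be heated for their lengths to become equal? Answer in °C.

T = 168.4 °C

L₁(1 + α₁ΔT) = L₂(1 + α₂ΔT) ⇒ ΔT = (L₂ − L₁)/(α₁L₁ − α₂L₂)
L₂ − L₁ = 2.9261 − 2.9223 = 3.80×10⁻³ m
α₁L₁ − α₂L₂ = 11.9×10⁻⁶×2.9223 − 34×10⁻⁷×2.9261 = 2.482663×10⁻⁵ m/K
ΔT = 3.80×10⁻³ / 2.482663×10⁻⁵ = 153.061 K
T = 15.3 + 153.061 = 168.361 °C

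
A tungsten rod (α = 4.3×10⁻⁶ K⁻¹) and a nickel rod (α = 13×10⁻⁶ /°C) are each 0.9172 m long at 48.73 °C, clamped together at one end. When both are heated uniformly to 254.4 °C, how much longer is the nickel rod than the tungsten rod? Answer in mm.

ΔT = 205.67 K
tungsten: ΔL = 4.3×10⁻⁶ × 0.9172 m × 205.67 = 8.1115×10⁻⁴ m = 0.81115 mm
nickel: ΔL = 13×10⁻⁶ × 0.9172 m × 205.67 = 2.4523×10⁻³ m = 2.4523 mm
difference = 2.4523 − 0.81115 = 1.64115 mm

1.64 mm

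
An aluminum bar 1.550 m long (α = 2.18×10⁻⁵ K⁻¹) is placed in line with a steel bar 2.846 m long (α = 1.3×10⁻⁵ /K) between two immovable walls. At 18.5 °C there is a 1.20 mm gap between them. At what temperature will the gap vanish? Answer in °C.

Gap closes when ΔL₁ + ΔL₂ = 1.20 mm = 1.20×10⁻³ m
(α₁L₁ + α₂L₂)ΔT = g
α₁L₁ + α₂L₂ = 2.18×10⁻⁵×1.550 + 1.3×10⁻⁵×2.846 = 7.0788×10⁻⁵ m/K
ΔT = 1.20×10⁻³ / 7.0788×10⁻⁵ = 16.952 K
T = 18.5 + 16.952 = 35.452 °C

T = 35.5 °C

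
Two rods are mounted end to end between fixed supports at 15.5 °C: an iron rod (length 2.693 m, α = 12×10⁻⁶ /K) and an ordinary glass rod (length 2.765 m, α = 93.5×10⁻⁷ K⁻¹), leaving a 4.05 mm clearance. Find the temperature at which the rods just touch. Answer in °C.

T = 85.1 °C

Gap closes when ΔL₁ + ΔL₂ = 4.05 mm = 4.05×10⁻³ m
(α₁L₁ + α₂L₂)ΔT = g
α₁L₁ + α₂L₂ = 12×10⁻⁶×2.693 + 93.5×10⁻⁷×2.765 = 5.816875×10⁻⁵ m/K
ΔT = 4.05×10⁻³ / 5.816875×10⁻⁵ = 69.625 K
T = 15.5 + 69.625 = 85.125 °C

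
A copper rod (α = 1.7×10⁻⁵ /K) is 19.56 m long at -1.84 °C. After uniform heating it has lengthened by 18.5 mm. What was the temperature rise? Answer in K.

ΔL = αL₀ΔT ⇒ ΔT = ΔL / (αL₀)
ΔT = 18.5×10⁻³ m / (1.7×10⁻⁵ × 19.56 m) = 55.636 K

ΔT = 55.6 K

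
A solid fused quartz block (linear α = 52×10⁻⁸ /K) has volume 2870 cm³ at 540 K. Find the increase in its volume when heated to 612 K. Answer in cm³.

Isotropic solid: β ≈ 3α = 1.6×10⁻⁶ /K; ΔT = 72 K
ΔV = 3αV₀ΔT = 3(52×10⁻⁸)(2870)(72) = 0.322 cm³

ΔV = 0.322 cm³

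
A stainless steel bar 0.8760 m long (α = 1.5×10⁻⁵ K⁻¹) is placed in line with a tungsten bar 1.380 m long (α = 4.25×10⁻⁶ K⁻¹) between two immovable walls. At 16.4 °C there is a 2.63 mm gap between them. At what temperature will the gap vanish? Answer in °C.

Gap closes when ΔL₁ + ΔL₂ = 2.63 mm = 2.63×10⁻³ m
(α₁L₁ + α₂L₂)ΔT = g
α₁L₁ + α₂L₂ = 1.5×10⁻⁵×0.8760 + 4.25×10⁻⁶×1.380 = 1.9005×10⁻⁵ m/K
ΔT = 2.63×10⁻³ / 1.9005×10⁻⁵ = 138.38 K
T = 16.4 + 138.38 = 154.78 °C

T = 155 °C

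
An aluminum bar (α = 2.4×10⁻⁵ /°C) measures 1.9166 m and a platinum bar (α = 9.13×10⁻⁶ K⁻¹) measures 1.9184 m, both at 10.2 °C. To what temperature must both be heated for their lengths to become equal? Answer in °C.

T = 73.39 °C

L₁(1 + α₁ΔT) = L₂(1 + α₂ΔT) ⇒ ΔT = (L₂ − L₁)/(α₁L₁ − α₂L₂)
L₂ − L₁ = 1.9184 − 1.9166 = 1.80×10⁻³ m
α₁L₁ − α₂L₂ = 2.4×10⁻⁵×1.9166 − 9.13×10⁻⁶×1.9184 = 2.8483408×10⁻⁵ m/K
ΔT = 1.80×10⁻³ / 2.8483408×10⁻⁵ = 63.1947 K
T = 10.2 + 63.1947 = 73.3947 °C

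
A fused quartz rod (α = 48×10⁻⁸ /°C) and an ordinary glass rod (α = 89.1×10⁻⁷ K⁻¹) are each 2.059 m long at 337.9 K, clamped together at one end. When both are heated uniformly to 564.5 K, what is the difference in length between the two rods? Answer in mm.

ΔT = 226.6 K
fused quartz: ΔL = 48×10⁻⁸ × 2.059 m × 226.6 = 2.2395×10⁻⁴ m = 0.22395 mm
ordinary glass: ΔL = 89.1×10⁻⁷ × 2.059 m × 226.6 = 4.1571×10⁻³ m = 4.1571 mm
difference = 4.1571 − 0.22395 = 3.93315 mm

3.93 mm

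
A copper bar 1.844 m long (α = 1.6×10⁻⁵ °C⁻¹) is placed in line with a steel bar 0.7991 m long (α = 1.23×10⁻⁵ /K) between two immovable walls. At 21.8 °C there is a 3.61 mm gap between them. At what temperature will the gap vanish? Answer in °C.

Gap closes when ΔL₁ + ΔL₂ = 3.61 mm = 3.61×10⁻³ m
(α₁L₁ + α₂L₂)ΔT = g
α₁L₁ + α₂L₂ = 1.6×10⁻⁵×1.844 + 1.23×10⁻⁵×0.7991 = 3.933293×10⁻⁵ m/K
ΔT = 3.61×10⁻³ / 3.933293×10⁻⁵ = 91.78 K
T = 21.8 + 91.78 = 113.58 °C

T = 114 °C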